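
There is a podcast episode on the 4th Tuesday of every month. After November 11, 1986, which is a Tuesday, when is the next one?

November 1986 starts on a Saturday; its first Tuesday is the 4th, so the 4th Tuesday is the 25th — November 25, 1986.
November 25, 1986 is after November 11, 1986, so that is the next one.

November 25, 1986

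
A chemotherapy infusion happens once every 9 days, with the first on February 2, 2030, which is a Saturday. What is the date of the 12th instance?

The 12th occurrence is 11 intervals after the first: 11 × 9 = 99 days after February 2, 2030.
February has 28 days — 26 days to the end of February leaves 73.
March has 31 days (42 left).
April has 30 days (12 left).
12 days into May → May 12, 2030.

May 12, 2030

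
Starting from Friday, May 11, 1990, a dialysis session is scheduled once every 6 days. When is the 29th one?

Oct 26, 1990

The 29th occurrence is 28 intervals after the first: 28 × 6 = 168 days after May 11, 1990.
May has 31 days — 20 days to the end of May leaves 148.
Jun has 30 days (118 left).
Jul has 31 days (87 left).
Aug has 31 days (56 left).
Sep has 30 days (26 left).
26 days into Oct → Oct 26, 1990.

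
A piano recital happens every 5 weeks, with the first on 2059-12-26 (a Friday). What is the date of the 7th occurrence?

The 7th occurrence is 6 intervals after the first: 6 × 35 = 210 days after 2059-12-26.
December has 31 days — 5 days to the end of December leaves 205.
January has 31 days (174 left).
February has 29 days (145 left).
March has 31 days (114 left).
April has 30 days (84 left).
May has 31 days (53 left).
June has 30 days (23 left).
23 days into July → 2060-07-23.

2060-07-23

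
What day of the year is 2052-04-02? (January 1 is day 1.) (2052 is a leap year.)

Days in months before April: 31 + 29 + 31 = 91.
Plus 2 days into April → day 93.

93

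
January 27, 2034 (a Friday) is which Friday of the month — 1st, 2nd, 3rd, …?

4th

Day 27 falls in week ⌈27/7⌉ of the month.
Days 1–7 hold the 1st Friday, 8–14 the 2nd, 15–21 the 3rd, 22–28 the 4th, 29–31 the 5th.
27 is in the range for the 4th.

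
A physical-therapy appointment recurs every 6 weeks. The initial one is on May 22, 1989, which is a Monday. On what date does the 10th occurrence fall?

Jun 4, 1990

The 10th occurrence is 9 intervals after the first: 9 × 42 = 378 days after May 22, 1989.
May has 31 days — 9 days to the end of May leaves 369.
Jun has 30 days (339 left).
Jul has 31 days (308 left).
Aug has 31 days (277 left).
Sep has 30 days (247 left).
Oct has 31 days (216 left).
Nov has 30 days (186 left).
Dec has 31 days (155 left).
Jan has 31 days (124 left).
Feb has 28 days (96 left).
Mar has 31 days (65 left).
Apr has 30 days (35 left).
May has 31 days (4 left).
4 days into Jun → Jun 4, 1990.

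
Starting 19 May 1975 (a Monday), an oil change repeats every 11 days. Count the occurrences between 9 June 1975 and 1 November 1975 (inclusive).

Occurrences land 11·i days after 19 May 1975 for i = 0, 1, 2, …
9 June 1975 is 21 days after the start; 21 ÷ 11 = 1 remainder 10; since the remainder is 10, round up to i = 2. First occurrence in the window: #3 on 10 June 1975 (2×11 = 22 days in).
1 November 1975 is 166 days after the start; 166 ÷ 11 = 15 remainder 1. Last occurrence in the window: #16 on 31 October 1975.
Occurrences #3 through #16: 14 in total.

14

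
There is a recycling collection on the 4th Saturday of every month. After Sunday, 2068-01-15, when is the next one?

2068-01-28

January 2068 starts on a Sunday; its first Saturday is the 7th, so the 4th Saturday is the 28th — 2068-01-28.
2068-01-28 is after 2068-01-15, so that is the next one.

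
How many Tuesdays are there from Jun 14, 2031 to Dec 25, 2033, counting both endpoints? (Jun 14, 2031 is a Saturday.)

132

Jun 14, 2031 is a Saturday; the first Tuesday on or after it is Jun 17, 2031 (3 days later).
From Jun 17, 2031 to Dec 25, 2033: 197 + 366 + 359 = 922 days (rest of 2031, 2032, to Dec 25, 2033 in 2033).
922 ÷ 7 = 131 full weeks with remainder 5, so 131 more Tuesdays after the first → 132.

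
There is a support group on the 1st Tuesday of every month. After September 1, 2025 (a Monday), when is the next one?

September 2025 starts on a Monday, so its 1st Tuesday is September 2, 2025 (1 day in).
September 2, 2025 is after September 1, 2025, so that is the next one.

September 2, 2025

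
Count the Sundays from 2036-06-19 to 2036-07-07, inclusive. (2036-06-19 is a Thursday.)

3

2036-06-19 is a Thursday; the first Sunday on or after it is 2036-06-22 (3 days later).
From 2036-06-22 to 2036-07-07: 8 + 7 = 15 days (rest of June, July).
15 ÷ 7 = 2 full weeks with remainder 1, so 2 more Sundays after the first → 3.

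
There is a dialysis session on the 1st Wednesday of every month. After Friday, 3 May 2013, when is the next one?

May 2013 starts on a Wednesday, so its 1st Wednesday is 1 May 2013.
That is not after 3 May 2013, so look at June 2013.
June 2013 starts on a Saturday, so its 1st Wednesday is 5 June 2013 (4 days in).

5 June 2013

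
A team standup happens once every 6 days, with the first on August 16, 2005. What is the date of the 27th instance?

January 19, 2006

The 27th occurrence is 26 intervals after the first: 26 × 6 = 156 days after August 16, 2005.
August has 31 days — 15 days to the end of August leaves 141.
September has 30 days (111 left).
October has 31 days (80 left).
November has 30 days (50 left).
December has 31 days (19 left).
19 days into January → January 19, 2006.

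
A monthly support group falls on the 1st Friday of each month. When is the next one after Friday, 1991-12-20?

1992-01-03

December 1991 starts on a Sunday, so its 1st Friday is 1991-12-06 (5 days in).
That is not after 1991-12-20, so look at January 1992.
January 1992 starts on a Wednesday, so its 1st Friday is 1992-01-03 (2 days in).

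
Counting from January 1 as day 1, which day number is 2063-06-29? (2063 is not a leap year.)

180

Days in months before June: 31 + 28 + 31 + 30 + 31 = 151.
Plus 29 days into June → day 180.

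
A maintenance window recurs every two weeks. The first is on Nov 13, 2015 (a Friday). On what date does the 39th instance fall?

The 39th occurrence is 38 intervals after the first: 38 × 14 = 532 days after Nov 13, 2015.
Nov has 30 days — 17 days to the end of Nov leaves 515.
From end of Nov to end of 2015 is 31 days (484 left).
2016 has 366 days (118 left).
Jan has 31 days (87 left).
Feb has 28 days (59 left).
Mar has 31 days (28 left).
28 days into Apr → Apr 28, 2017.

Apr 28, 2017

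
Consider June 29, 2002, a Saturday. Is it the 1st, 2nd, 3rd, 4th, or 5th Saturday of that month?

Day 29 falls in week ⌈29/7⌉ of the month.
Days 1–7 hold the 1st Saturday, 8–14 the 2nd, 15–21 the 3rd, 22–28 the 4th, 29–31 the 5th.
29 is in the range for the 5th.

5th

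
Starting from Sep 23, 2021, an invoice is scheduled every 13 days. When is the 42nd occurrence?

The 42nd occurrence is 41 intervals after the first: 41 × 13 = 533 days after Sep 23, 2021.
Sep has 30 days — 7 days to the end of Sep leaves 526.
From end of Sep to end of 2021 is 92 days (434 left).
2022 has 365 days (69 left).
Jan has 31 days (38 left).
Feb has 28 days (10 left).
10 days into Mar → Mar 10, 2023.

Mar 10, 2023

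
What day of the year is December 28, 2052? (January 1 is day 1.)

Days in months before December: 31 + 29 + 31 + 30 + 31 + 30 + 31 + 31 + 30 + 31 + 30 = 335.
Plus 28 days into December → day 363.

363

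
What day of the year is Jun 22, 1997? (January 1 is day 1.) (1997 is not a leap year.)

173

Days in months before Jun: 31 + 28 + 31 + 30 + 31 = 151.
Plus 22 days into Jun → day 173.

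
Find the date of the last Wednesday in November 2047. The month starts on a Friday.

27 November 2047

November 2047 begins on a Friday, so the first Wednesday is November 6 (5 days later).
November 2047 has 30 days. Adding weeks: 6, 13, 20, 27 — the last one ≤ 30 is the 27th.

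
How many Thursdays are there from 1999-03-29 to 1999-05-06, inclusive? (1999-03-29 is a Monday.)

1999-03-29 is a Monday; the first Thursday on or after it is 1999-04-01 (3 days later).
From 1999-04-01 to 1999-05-06: 29 + 6 = 35 days (rest of April, May).
35 ÷ 7 = 5 full weeks with remainder 0, so 5 more Thursdays after the first → 6.

6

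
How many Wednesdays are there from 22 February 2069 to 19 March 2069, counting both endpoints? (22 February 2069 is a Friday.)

22 February 2069 is a Friday; the first Wednesday on or after it is 27 February 2069 (5 days later).
From 27 February 2069 to 19 March 2069: 1 + 19 = 20 days (rest of February, March).
20 ÷ 7 = 2 full weeks with remainder 6, so 2 more Wednesdays after the first → 3.

3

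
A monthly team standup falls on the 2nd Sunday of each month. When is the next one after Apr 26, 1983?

May 8, 1983

Apr 1983 starts on a Friday; its first Sunday is the 3rd, so the 2nd Sunday is the 10th — Apr 10, 1983.
That is not after Apr 26, 1983, so look at May 1983.
May 1983 starts on a Sunday; its first Sunday is the 1st, so the 2nd Sunday is the 8th — May 8, 1983.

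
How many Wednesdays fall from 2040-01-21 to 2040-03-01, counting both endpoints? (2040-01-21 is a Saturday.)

2040-01-21 is a Saturday; the first Wednesday on or after it is 2040-01-25 (4 days later).
From 2040-01-25 to 2040-03-01: 6 + 29 + 1 = 36 days (rest of January, February, March).
36 ÷ 7 = 5 full weeks with remainder 1, so 5 more Wednesdays after the first → 6.

6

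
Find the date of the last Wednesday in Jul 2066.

Jul 28, 2066

The first Wednesday of Jul 2066 is Jul 7.
Jul 2066 has 31 days. Adding weeks: 7, 14, 21, 28 — the last one ≤ 31 is the 28th.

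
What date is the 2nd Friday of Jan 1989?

The first Friday of Jan 1989 is Jan 6.
The 2nd Friday is 1 weeks later: 6 + 7 = 13.

Jan 13, 1989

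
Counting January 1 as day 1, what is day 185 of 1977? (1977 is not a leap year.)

January has 31 days (185 − 31 = 154 remain).
February has 28 days (154 − 28 = 126 remain).
March has 31 days (126 − 31 = 95 remain).
April has 30 days (95 − 30 = 65 remain).
May has 31 days (65 − 31 = 34 remain).
June has 30 days (34 − 30 = 4 remain).
4 into July → July 4.

July 4, 1977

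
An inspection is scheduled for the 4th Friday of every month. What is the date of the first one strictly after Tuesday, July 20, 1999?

July 1999 starts on a Thursday; its first Friday is the 2nd, so the 4th Friday is the 23rd — July 23, 1999.
July 23, 1999 is after July 20, 1999, so that is the next one.

July 23, 1999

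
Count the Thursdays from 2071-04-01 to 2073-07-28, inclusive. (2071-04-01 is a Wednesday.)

122

2071-04-01 is a Wednesday; the first Thursday on or after it is 2071-04-02 (1 day later).
From 2071-04-02 to 2073-07-28: 273 + 366 + 209 = 848 days (rest of 2071, 2072, to 2073-07-28 in 2073).
848 ÷ 7 = 121 full weeks with remainder 1, so 121 more Thursdays after the first → 122.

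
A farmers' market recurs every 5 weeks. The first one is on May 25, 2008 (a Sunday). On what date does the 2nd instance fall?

Jun 29, 2008

The 2nd occurrence is 1 interval after the first: 1 × 35 = 35 days after May 25, 2008.
May has 31 days — 6 days to the end of May leaves 29.
29 days into Jun → Jun 29, 2008.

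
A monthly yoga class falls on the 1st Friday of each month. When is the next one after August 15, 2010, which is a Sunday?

September 3, 2010

August 2010 starts on a Sunday, so its 1st Friday is August 6, 2010 (5 days in).
That is not after August 15, 2010, so look at September 2010.
September 2010 starts on a Wednesday, so its 1st Friday is September 3, 2010 (2 days in).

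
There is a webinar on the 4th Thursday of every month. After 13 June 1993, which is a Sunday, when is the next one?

24 June 1993

June 1993 starts on a Tuesday; its first Thursday is the 3rd, so the 4th Thursday is the 24th — 24 June 1993.
24 June 1993 is after 13 June 1993, so that is the next one.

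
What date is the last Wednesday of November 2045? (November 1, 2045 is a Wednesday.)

November 2045 begins on a Wednesday, so the first Wednesday is November 1.
November 2045 has 30 days. Adding weeks: 1, 8, 15, 22, 29 — the last one ≤ 30 is the 29th.

29 November 2045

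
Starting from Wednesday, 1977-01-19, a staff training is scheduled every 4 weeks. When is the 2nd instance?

1977-02-16

The 2nd occurrence is 1 interval after the first: 1 × 28 = 28 days after 1977-01-19.
January has 31 days — 12 days to the end of January leaves 16.
16 days into February → 1977-02-16.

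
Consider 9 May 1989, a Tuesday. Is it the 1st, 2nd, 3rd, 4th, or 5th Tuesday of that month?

Day 9 falls in week ⌈9/7⌉ of the month.
Days 1–7 hold the 1st Tuesday, 8–14 the 2nd, 15–21 the 3rd, 22–28 the 4th, 29–31 the 5th.
9 is in the range for the 2nd.

2nd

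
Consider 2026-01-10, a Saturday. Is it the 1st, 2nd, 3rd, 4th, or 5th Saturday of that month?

Day 10 falls in week ⌈10/7⌉ of the month.
Days 1–7 hold the 1st Saturday, 8–14 the 2nd, 15–21 the 3rd, 22–28 the 4th, 29–31 the 5th.
10 is in the range for the 2nd.

2nd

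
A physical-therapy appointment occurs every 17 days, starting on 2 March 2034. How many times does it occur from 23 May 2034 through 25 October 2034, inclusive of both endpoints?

Occurrences land 17·i days after 2 March 2034 for i = 0, 1, 2, …
23 May 2034 is 82 days after the start; 82 ÷ 17 = 4 remainder 14; since the remainder is 14, round up to i = 5. First occurrence in the window: #6 on 26 May 2034 (5×17 = 85 days in).
25 October 2034 is 237 days after the start; 237 ÷ 17 = 13 remainder 16. Last occurrence in the window: #14 on 9 October 2034.
Occurrences #6 through #14: 9 in total.

9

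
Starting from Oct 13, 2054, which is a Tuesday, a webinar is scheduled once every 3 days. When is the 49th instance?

Mar 6, 2055

The 49th occurrence is 48 intervals after the first: 48 × 3 = 144 days after Oct 13, 2054.
Oct has 31 days — 18 days to the end of Oct leaves 126.
Nov has 30 days (96 left).
Dec has 31 days (65 left).
Jan has 31 days (34 left).
Feb has 28 days (6 left).
6 days into Mar → Mar 6, 2055.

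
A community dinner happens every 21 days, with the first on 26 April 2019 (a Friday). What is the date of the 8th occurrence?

The 8th occurrence is 7 intervals after the first: 7 × 21 = 147 days after 26 April 2019.
April has 30 days — 4 days to the end of April leaves 143.
May has 31 days (112 left).
June has 30 days (82 left).
July has 31 days (51 left).
August has 31 days (20 left).
20 days into September → 20 September 2019.

20 September 2019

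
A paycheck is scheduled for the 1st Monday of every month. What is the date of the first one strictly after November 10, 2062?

November 2062 starts on a Wednesday, so its 1st Monday is November 6, 2062 (5 days in).
That is not after November 10, 2062, so look at December 2062.
December 2062 starts on a Friday, so its 1st Monday is December 4, 2062 (3 days in).

December 4, 2062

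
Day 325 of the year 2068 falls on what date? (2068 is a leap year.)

January has 31 days (325 − 31 = 294 remain).
February has 29 days (294 − 29 = 265 remain).
March has 31 days (265 − 31 = 234 remain).
April has 30 days (234 − 30 = 204 remain).
May has 31 days (204 − 31 = 173 remain).
June has 30 days (173 − 30 = 143 remain).
July has 31 days (143 − 31 = 112 remain).
August has 31 days (112 − 31 = 81 remain).
September has 30 days (81 − 30 = 51 remain).
October has 31 days (51 − 31 = 20 remain).
20 into November → November 20.

20 November 2068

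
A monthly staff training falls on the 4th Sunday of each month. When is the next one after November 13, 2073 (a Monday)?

November 26, 2073

November 2073 starts on a Wednesday; its first Sunday is the 5th, so the 4th Sunday is the 26th — November 26, 2073.
November 26, 2073 is after November 13, 2073, so that is the next one.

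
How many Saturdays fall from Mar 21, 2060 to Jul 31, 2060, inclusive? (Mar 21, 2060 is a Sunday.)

19

Mar 21, 2060 is a Sunday; the first Saturday on or after it is Mar 27, 2060 (6 days later).
From Mar 27, 2060 to Jul 31, 2060: 4 + 30 + 31 + 30 + 31 = 126 days (rest of Mar, Apr, May, Jun, Jul).
126 ÷ 7 = 18 full weeks with remainder 0, so 18 more Saturdays after the first → 19.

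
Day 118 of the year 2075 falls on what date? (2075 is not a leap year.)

2075-04-28

January has 31 days (118 − 31 = 87 remain).
February has 28 days (87 − 28 = 59 remain).
March has 31 days (59 − 31 = 28 remain).
28 into April → April 28.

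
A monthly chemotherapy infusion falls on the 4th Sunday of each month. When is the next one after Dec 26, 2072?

Jan 22, 2073

Dec 2072 starts on a Thursday; its first Sunday is the 4th, so the 4th Sunday is the 25th — Dec 25, 2072.
That is not after Dec 26, 2072, so look at Jan 2073.
Jan 2073 starts on a Sunday; its first Sunday is the 1st, so the 4th Sunday is the 22nd — Jan 22, 2073.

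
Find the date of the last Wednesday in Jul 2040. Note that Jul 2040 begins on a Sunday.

Jul 2040 begins on a Sunday, so the first Wednesday is Jul 4 (3 days later).
Jul 2040 has 31 days. Adding weeks: 4, 11, 18, 25 — the last one ≤ 31 is the 25th.

Jul 25, 2040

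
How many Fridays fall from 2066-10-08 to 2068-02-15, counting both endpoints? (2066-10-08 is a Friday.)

71

2066-10-08 is a Friday; the first Friday on or after it is 2066-10-08.
From 2066-10-08 to 2068-02-15: 84 + 365 + 46 = 495 days (rest of 2066, 2067, to 2068-02-15 in 2068).
495 ÷ 7 = 70 full weeks with remainder 5, so 70 more Fridays after the first → 71.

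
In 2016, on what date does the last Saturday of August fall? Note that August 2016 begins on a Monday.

August 2016 begins on a Monday, so the first Saturday is August 6 (5 days later).
August 2016 has 31 days. Adding weeks: 6, 13, 20, 27 — the last one ≤ 31 is the 27th.

27 August 2016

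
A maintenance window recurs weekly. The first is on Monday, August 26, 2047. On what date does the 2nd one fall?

The 2nd occurrence is 1 interval after the first: 1 × 7 = 7 days after August 26, 2047.
August has 31 days — 5 days to the end of August leaves 2.
2 days into September → September 2, 2047.

September 2, 2047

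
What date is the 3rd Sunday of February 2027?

The first Sunday of February 2027 is February 7.
The 3rd Sunday is 2 weeks later: 7 + 14 = 21.

February 21, 2027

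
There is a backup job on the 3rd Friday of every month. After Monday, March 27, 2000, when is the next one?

April 21, 2000

March 2000 starts on a Wednesday; its first Friday is the 3rd, so the 3rd Friday is the 17th — March 17, 2000.
That is not after March 27, 2000, so look at April 2000.
April 2000 starts on a Saturday; its first Friday is the 7th, so the 3rd Friday is the 21st — April 21, 2000.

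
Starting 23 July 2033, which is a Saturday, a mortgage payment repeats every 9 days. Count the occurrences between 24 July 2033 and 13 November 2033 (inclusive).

Occurrences land 9·i days after 23 July 2033 for i = 0, 1, 2, …
24 July 2033 is 1 day after the start; 1 ÷ 9 = 0 remainder 1; since the remainder is 1, round up to i = 1. First occurrence in the window: #2 on 1 August 2033 (1×9 = 9 days in).
13 November 2033 is 113 days after the start; 113 ÷ 9 = 12 remainder 5. Last occurrence in the window: #13 on 8 November 2033.
Occurrences #2 through #13: 12 in total.

12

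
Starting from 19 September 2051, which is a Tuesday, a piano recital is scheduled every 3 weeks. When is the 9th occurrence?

5 March 2052

The 9th occurrence is 8 intervals after the first: 8 × 21 = 168 days after 19 September 2051.
September has 30 days — 11 days to the end of September leaves 157.
October has 31 days (126 left).
November has 30 days (96 left).
December has 31 days (65 left).
January has 31 days (34 left).
February has 29 days (5 left).
5 days into March → 5 March 2052.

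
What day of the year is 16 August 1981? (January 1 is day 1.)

228

Days in months before August: 31 + 28 + 31 + 30 + 31 + 30 + 31 = 212.
Plus 16 days into August → day 228.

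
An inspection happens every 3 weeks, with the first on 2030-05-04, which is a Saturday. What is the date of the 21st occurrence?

The 21st occurrence is 20 intervals after the first: 20 × 21 = 420 days after 2030-05-04.
May has 31 days — 27 days to the end of May leaves 393.
June has 30 days (363 left).
July has 31 days (332 left).
August has 31 days (301 left).
September has 30 days (271 left).
October has 31 days (240 left).
November has 30 days (210 left).
December has 31 days (179 left).
January has 31 days (148 left).
February has 28 days (120 left).
March has 31 days (89 left).
April has 30 days (59 left).
May has 31 days (28 left).
28 days into June → 2031-06-28.

2031-06-28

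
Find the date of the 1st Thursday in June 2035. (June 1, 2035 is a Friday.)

7 June 2035

June 2035 begins on a Friday, so the first Thursday is June 7 (6 days later).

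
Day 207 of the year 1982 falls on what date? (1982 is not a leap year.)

January has 31 days (207 − 31 = 176 remain).
February has 28 days (176 − 28 = 148 remain).
March has 31 days (148 − 31 = 117 remain).
April has 30 days (117 − 30 = 87 remain).
May has 31 days (87 − 31 = 56 remain).
June has 30 days (56 − 30 = 26 remain).
26 into July → July 26.

26 July 1982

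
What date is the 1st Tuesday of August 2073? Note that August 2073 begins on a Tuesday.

August 2073 begins on a Tuesday, so the first Tuesday is August 1.

1 August 2073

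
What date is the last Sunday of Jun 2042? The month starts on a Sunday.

Jun 2042 begins on a Sunday, so the first Sunday is Jun 1.
Jun 2042 has 30 days. Adding weeks: 1, 8, 15, 22, 29 — the last one ≤ 30 is the 29th.

Jun 29, 2042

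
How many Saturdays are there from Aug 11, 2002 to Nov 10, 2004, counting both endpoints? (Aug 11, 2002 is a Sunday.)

117

Aug 11, 2002 is a Sunday; the first Saturday on or after it is Aug 17, 2002 (6 days later).
From Aug 17, 2002 to Nov 10, 2004: 136 + 365 + 315 = 816 days (rest of 2002, 2003, to Nov 10, 2004 in 2004).
816 ÷ 7 = 116 full weeks with remainder 4, so 116 more Saturdays after the first → 117.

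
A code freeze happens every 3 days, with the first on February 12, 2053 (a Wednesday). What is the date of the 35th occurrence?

The 35th occurrence is 34 intervals after the first: 34 × 3 = 102 days after February 12, 2053.
February has 28 days — 16 days to the end of February leaves 86.
March has 31 days (55 left).
April has 30 days (25 left).
25 days into May → May 25, 2053.

May 25, 2053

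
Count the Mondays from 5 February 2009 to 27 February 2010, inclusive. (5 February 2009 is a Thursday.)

55

5 February 2009 is a Thursday; the first Monday on or after it is 9 February 2009 (4 days later).
From 9 February 2009 to 27 February 2010: 325 + 58 = 383 days (rest of 2009, to 27 February 2010 in 2010).
383 ÷ 7 = 54 full weeks with remainder 5, so 54 more Mondays after the first → 55.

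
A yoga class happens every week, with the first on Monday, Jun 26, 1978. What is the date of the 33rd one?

Feb 5, 1979

The 33rd occurrence is 32 intervals after the first: 32 × 7 = 224 days after Jun 26, 1978.
Jun has 30 days — 4 days to the end of Jun leaves 220.
Jul has 31 days (189 left).
Aug has 31 days (158 left).
Sep has 30 days (128 left).
Oct has 31 days (97 left).
Nov has 30 days (67 left).
Dec has 31 days (36 left).
Jan has 31 days (5 left).
5 days into Feb → Feb 5, 1979.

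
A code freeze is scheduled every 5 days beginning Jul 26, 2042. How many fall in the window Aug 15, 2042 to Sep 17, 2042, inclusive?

Occurrences land 5·i days after Jul 26, 2042 for i = 0, 1, 2, …
Aug 15, 2042 is 20 days after the start; 20 ÷ 5 = 4 remainder 0. First occurrence in the window: #5 on Aug 15, 2042 (4×5 = 20 days in).
Sep 17, 2042 is 53 days after the start; 53 ÷ 5 = 10 remainder 3. Last occurrence in the window: #11 on Sep 14, 2042.
Occurrences #5 through #11: 7 in total.

7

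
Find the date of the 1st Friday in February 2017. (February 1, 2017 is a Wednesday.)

February 3, 2017

February 2017 begins on a Wednesday, so the first Friday is February 3 (2 days later).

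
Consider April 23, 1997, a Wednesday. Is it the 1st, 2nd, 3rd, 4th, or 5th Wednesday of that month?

4th

Day 23 falls in week ⌈23/7⌉ of the month.
Days 1–7 hold the 1st Wednesday, 8–14 the 2nd, 15–21 the 3rd, 22–28 the 4th, 29–31 the 5th.
23 is in the range for the 4th.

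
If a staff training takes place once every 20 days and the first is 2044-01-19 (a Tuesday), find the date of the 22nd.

2045-03-14

The 22nd occurrence is 21 intervals after the first: 21 × 20 = 420 days after 2044-01-19.
January has 31 days — 12 days to the end of January leaves 408.
From end of January to end of 2044 is 335 days (73 left).
January has 31 days (42 left).
February has 28 days (14 left).
14 days into March → 2045-03-14.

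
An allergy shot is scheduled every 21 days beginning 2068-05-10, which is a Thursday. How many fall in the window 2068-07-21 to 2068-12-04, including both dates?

Occurrences land 21·i days after 2068-05-10 for i = 0, 1, 2, …
2068-07-21 is 72 days after the start; 72 ÷ 21 = 3 remainder 9; since the remainder is 9, round up to i = 4. First occurrence in the window: #5 on 2068-08-02 (4×21 = 84 days in).
2068-12-04 is 208 days after the start; 208 ÷ 21 = 9 remainder 19. Last occurrence in the window: #10 on 2068-11-15.
Occurrences #5 through #10: 6 in total.

6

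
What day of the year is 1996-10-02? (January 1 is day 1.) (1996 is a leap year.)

276

Days in months before October: 31 + 29 + 31 + 30 + 31 + 30 + 31 + 31 + 30 = 274.
Plus 2 days into October → day 276.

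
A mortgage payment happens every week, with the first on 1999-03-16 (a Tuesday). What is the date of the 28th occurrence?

1999-09-21

The 28th occurrence is 27 intervals after the first: 27 × 7 = 189 days after 1999-03-16.
March has 31 days — 15 days to the end of March leaves 174.
April has 30 days (144 left).
May has 31 days (113 left).
June has 30 days (83 left).
July has 31 days (52 left).
August has 31 days (21 left).
21 days into September → 1999-09-21.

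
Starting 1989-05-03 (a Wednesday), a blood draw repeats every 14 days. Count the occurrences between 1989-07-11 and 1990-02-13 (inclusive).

Occurrences land 14·i days after 1989-05-03 for i = 0, 1, 2, …
1989-07-11 is 69 days after the start; 69 ÷ 14 = 4 remainder 13; since the remainder is 13, round up to i = 5. First occurrence in the window: #6 on 1989-07-12 (5×14 = 70 days in).
1990-02-13 is 286 days after the start; 286 ÷ 14 = 20 remainder 6. Last occurrence in the window: #21 on 1990-02-07.
Occurrences #6 through #21: 16 in total.

16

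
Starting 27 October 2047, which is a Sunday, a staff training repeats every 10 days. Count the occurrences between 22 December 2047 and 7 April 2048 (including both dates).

Occurrences land 10·i days after 27 October 2047 for i = 0, 1, 2, …
22 December 2047 is 56 days after the start; 56 ÷ 10 = 5 remainder 6; since the remainder is 6, round up to i = 6. First occurrence in the window: #7 on 26 December 2047 (6×10 = 60 days in).
7 April 2048 is 163 days after the start; 163 ÷ 10 = 16 remainder 3. Last occurrence in the window: #17 on 4 April 2048.
Occurrences #7 through #17: 11 in total.

11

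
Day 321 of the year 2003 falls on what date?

17 November 2003

January has 31 days (321 − 31 = 290 remain).
February has 28 days (290 − 28 = 262 remain).
March has 31 days (262 − 31 = 231 remain).
April has 30 days (231 − 30 = 201 remain).
May has 31 days (201 − 31 = 170 remain).
June has 30 days (170 − 30 = 140 remain).
July has 31 days (140 − 31 = 109 remain).
August has 31 days (109 − 31 = 78 remain).
September has 30 days (78 − 30 = 48 remain).
October has 31 days (48 − 31 = 17 remain).
17 into November → November 17.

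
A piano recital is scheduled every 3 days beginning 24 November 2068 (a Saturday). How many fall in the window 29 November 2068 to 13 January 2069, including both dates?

Occurrences land 3·i days after 24 November 2068 for i = 0, 1, 2, …
29 November 2068 is 5 days after the start; 5 ÷ 3 = 1 remainder 2; since the remainder is 2, round up to i = 2. First occurrence in the window: #3 on 30 November 2068 (2×3 = 6 days in).
13 January 2069 is 50 days after the start; 50 ÷ 3 = 16 remainder 2. Last occurrence in the window: #17 on 11 January 2069.
Occurrences #3 through #17: 15 in total.

15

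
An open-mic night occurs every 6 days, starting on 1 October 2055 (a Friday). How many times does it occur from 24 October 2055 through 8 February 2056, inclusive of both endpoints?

Occurrences land 6·i days after 1 October 2055 for i = 0, 1, 2, …
24 October 2055 is 23 days after the start; 23 ÷ 6 = 3 remainder 5; since the remainder is 5, round up to i = 4. First occurrence in the window: #5 on 25 October 2055 (4×6 = 24 days in).
8 February 2056 is 130 days after the start; 130 ÷ 6 = 21 remainder 4. Last occurrence in the window: #22 on 4 February 2056.
Occurrences #5 through #22: 18 in total.

18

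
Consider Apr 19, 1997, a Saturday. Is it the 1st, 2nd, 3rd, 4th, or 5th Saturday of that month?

3rd

Day 19 falls in week ⌈19/7⌉ of the month.
Days 1–7 hold the 1st Saturday, 8–14 the 2nd, 15–21 the 3rd, 22–28 the 4th, 29–31 the 5th.
19 is in the range for the 3rd.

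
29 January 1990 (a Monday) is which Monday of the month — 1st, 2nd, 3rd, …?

5th

Day 29 falls in week ⌈29/7⌉ of the month.
Days 1–7 hold the 1st Monday, 8–14 the 2nd, 15–21 the 3rd, 22–28 the 4th, 29–31 the 5th.
29 is in the range for the 5th.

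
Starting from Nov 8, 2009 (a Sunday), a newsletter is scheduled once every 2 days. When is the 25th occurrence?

The 25th occurrence is 24 intervals after the first: 24 × 2 = 48 days after Nov 8, 2009.
Nov has 30 days — 22 days to the end of Nov leaves 26.
26 days into Dec → Dec 26, 2009.

Dec 26, 2009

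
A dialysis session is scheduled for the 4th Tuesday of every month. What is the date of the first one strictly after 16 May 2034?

23 May 2034

May 2034 starts on a Monday; its first Tuesday is the 2nd, so the 4th Tuesday is the 23rd — 23 May 2034.
23 May 2034 is after 16 May 2034, so that is the next one.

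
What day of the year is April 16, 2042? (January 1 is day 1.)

106

Days in months before April: 31 + 28 + 31 = 90.
Plus 16 days into April → day 106.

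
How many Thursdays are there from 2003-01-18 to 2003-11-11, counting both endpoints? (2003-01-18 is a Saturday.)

2003-01-18 is a Saturday; the first Thursday on or after it is 2003-01-23 (5 days later).
From 2003-01-23 to 2003-11-11: 8 + 28 + 31 + 30 + 31 + 30 + 31 + 31 + 30 + 31 + 11 = 292 days (rest of January, February, March, April, May, June, July, August, September, October, November).
292 ÷ 7 = 41 full weeks with remainder 5, so 41 more Thursdays after the first → 42.

42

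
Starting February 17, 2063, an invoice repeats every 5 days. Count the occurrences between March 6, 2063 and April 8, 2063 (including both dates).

Occurrences land 5·i days after February 17, 2063 for i = 0, 1, 2, …
March 6, 2063 is 17 days after the start; 17 ÷ 5 = 3 remainder 2; since the remainder is 2, round up to i = 4. First occurrence in the window: #5 on March 9, 2063 (4×5 = 20 days in).
April 8, 2063 is 50 days after the start; 50 ÷ 5 = 10 remainder 0. Last occurrence in the window: #11 on April 8, 2063.
Occurrences #5 through #11: 7 in total.

7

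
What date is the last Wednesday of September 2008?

2008-09-24

September 2008 begins on a Monday, so the first Wednesday is September 3 (2 days later).
September 2008 has 30 days. Adding weeks: 3, 10, 17, 24 — the last one ≤ 30 is the 24th.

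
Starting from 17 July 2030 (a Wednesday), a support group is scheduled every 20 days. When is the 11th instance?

2 February 2031

The 11th occurrence is 10 intervals after the first: 10 × 20 = 200 days after 17 July 2030.
July has 31 days — 14 days to the end of July leaves 186.
August has 31 days (155 left).
September has 30 days (125 left).
October has 31 days (94 left).
November has 30 days (64 left).
December has 31 days (33 left).
January has 31 days (2 left).
2 days into February → 2 February 2031.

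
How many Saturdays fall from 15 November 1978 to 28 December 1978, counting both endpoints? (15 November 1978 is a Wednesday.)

6

15 November 1978 is a Wednesday; the first Saturday on or after it is 18 November 1978 (3 days later).
From 18 November 1978 to 28 December 1978: 12 + 28 = 40 days (rest of November, December).
40 ÷ 7 = 5 full weeks with remainder 5, so 5 more Saturdays after the first → 6.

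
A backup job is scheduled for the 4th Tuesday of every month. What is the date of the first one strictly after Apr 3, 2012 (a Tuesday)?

Apr 24, 2012

Apr 2012 starts on a Sunday; its first Tuesday is the 3rd, so the 4th Tuesday is the 24th — Apr 24, 2012.
Apr 24, 2012 is after Apr 3, 2012, so that is the next one.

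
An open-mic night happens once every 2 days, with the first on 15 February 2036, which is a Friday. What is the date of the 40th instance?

3 May 2036

The 40th occurrence is 39 intervals after the first: 39 × 2 = 78 days after 15 February 2036.
February has 29 days — 14 days to the end of February leaves 64.
March has 31 days (33 left).
April has 30 days (3 left).
3 days into May → 3 May 2036.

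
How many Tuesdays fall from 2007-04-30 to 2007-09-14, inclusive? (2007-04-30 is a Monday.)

20

2007-04-30 is a Monday; the first Tuesday on or after it is 2007-05-01 (1 day later).
From 2007-05-01 to 2007-09-14: 30 + 30 + 31 + 31 + 14 = 136 days (rest of May, June, July, August, September).
136 ÷ 7 = 19 full weeks with remainder 3, so 19 more Tuesdays after the first → 20.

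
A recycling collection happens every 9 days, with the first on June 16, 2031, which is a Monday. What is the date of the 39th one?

The 39th occurrence is 38 intervals after the first: 38 × 9 = 342 days after June 16, 2031.
June has 30 days — 14 days to the end of June leaves 328.
July has 31 days (297 left).
August has 31 days (266 left).
September has 30 days (236 left).
October has 31 days (205 left).
November has 30 days (175 left).
December has 31 days (144 left).
January has 31 days (113 left).
February has 29 days (84 left).
March has 31 days (53 left).
April has 30 days (23 left).
23 days into May → May 23, 2032.

May 23, 2032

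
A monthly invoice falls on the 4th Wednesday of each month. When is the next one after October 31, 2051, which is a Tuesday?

October 2051 starts on a Sunday; its first Wednesday is the 4th, so the 4th Wednesday is the 25th — October 25, 2051.
That is not after October 31, 2051, so look at November 2051.
November 2051 starts on a Wednesday; its first Wednesday is the 1st, so the 4th Wednesday is the 22nd — November 22, 2051.

November 22, 2051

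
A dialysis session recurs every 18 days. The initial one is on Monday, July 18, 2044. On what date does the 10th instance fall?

December 27, 2044

The 10th occurrence is 9 intervals after the first: 9 × 18 = 162 days after July 18, 2044.
July has 31 days — 13 days to the end of July leaves 149.
August has 31 days (118 left).
September has 30 days (88 left).
October has 31 days (57 left).
November has 30 days (27 left).
27 days into December → December 27, 2044.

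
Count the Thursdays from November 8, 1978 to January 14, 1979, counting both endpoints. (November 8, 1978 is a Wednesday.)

November 8, 1978 is a Wednesday; the first Thursday on or after it is November 9, 1978 (1 day later).
From November 9, 1978 to January 14, 1979: 21 + 31 + 14 = 66 days (rest of November, December, January).
66 ÷ 7 = 9 full weeks with remainder 3, so 9 more Thursdays after the first → 10.

10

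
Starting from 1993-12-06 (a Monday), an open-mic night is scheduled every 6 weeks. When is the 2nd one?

The 2nd occurrence is 1 interval after the first: 1 × 42 = 42 days after 1993-12-06.
December has 31 days — 25 days to the end of December leaves 17.
17 days into January → 1994-01-17.

1994-01-17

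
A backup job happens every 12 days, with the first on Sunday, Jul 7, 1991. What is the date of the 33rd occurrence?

Jul 25, 1992

The 33rd occurrence is 32 intervals after the first: 32 × 12 = 384 days after Jul 7, 1991.
Jul has 31 days — 24 days to the end of Jul leaves 360.
Aug has 31 days (329 left).
Sep has 30 days (299 left).
Oct has 31 days (268 left).
Nov has 30 days (238 left).
Dec has 31 days (207 left).
Jan has 31 days (176 left).
Feb has 29 days (147 left).
Mar has 31 days (116 left).
Apr has 30 days (86 left).
May has 31 days (55 left).
Jun has 30 days (25 left).
25 days into Jul → Jul 25, 1992.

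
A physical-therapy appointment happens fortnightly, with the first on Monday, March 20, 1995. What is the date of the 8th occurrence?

June 26, 1995

The 8th occurrence is 7 intervals after the first: 7 × 14 = 98 days after March 20, 1995.
March has 31 days — 11 days to the end of March leaves 87.
April has 30 days (57 left).
May has 31 days (26 left).
26 days into June → June 26, 1995.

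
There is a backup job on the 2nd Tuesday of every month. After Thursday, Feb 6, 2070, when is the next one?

Feb 2070 starts on a Saturday; its first Tuesday is the 4th, so the 2nd Tuesday is the 11th — Feb 11, 2070.
Feb 11, 2070 is after Feb 6, 2070, so that is the next one.

Feb 11, 2070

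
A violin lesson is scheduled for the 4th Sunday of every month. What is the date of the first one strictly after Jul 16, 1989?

Jul 23, 1989

Jul 1989 starts on a Saturday; its first Sunday is the 2nd, so the 4th Sunday is the 23rd — Jul 23, 1989.
Jul 23, 1989 is after Jul 16, 1989, so that is the next one.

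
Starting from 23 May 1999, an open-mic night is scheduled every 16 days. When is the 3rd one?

24 June 1999

The 3rd occurrence is 2 intervals after the first: 2 × 16 = 32 days after 23 May 1999.
May has 31 days — 8 days to the end of May leaves 24.
24 days into June → 24 June 1999.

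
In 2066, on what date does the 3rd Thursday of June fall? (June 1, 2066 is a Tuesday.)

June 2066 begins on a Tuesday, so the first Thursday is June 3 (2 days later).
The 3rd Thursday is 2 weeks later: 3 + 14 = 17.

17 June 2066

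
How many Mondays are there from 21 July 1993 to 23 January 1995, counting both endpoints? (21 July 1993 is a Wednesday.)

21 July 1993 is a Wednesday; the first Monday on or after it is 26 July 1993 (5 days later).
From 26 July 1993 to 23 January 1995: 158 + 365 + 23 = 546 days (rest of 1993, 1994, to 23 January 1995 in 1995).
546 ÷ 7 = 78 full weeks with remainder 0, so 78 more Mondays after the first → 79.

79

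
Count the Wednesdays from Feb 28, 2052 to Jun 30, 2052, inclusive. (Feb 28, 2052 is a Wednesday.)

18

Feb 28, 2052 is a Wednesday; the first Wednesday on or after it is Feb 28, 2052.
From Feb 28, 2052 to Jun 30, 2052: 1 + 31 + 30 + 31 + 30 = 123 days (rest of Feb, Mar, Apr, May, Jun).
123 ÷ 7 = 17 full weeks with remainder 4, so 17 more Wednesdays after the first → 18.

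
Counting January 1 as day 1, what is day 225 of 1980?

January has 31 days (225 − 31 = 194 remain).
February has 29 days (194 − 29 = 165 remain).
March has 31 days (165 − 31 = 134 remain).
April has 30 days (134 − 30 = 104 remain).
May has 31 days (104 − 31 = 73 remain).
June has 30 days (73 − 30 = 43 remain).
July has 31 days (43 − 31 = 12 remain).
12 into August → August 12.

1980-08-12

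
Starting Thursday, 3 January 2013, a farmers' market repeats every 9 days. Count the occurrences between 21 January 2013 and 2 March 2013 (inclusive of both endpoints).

5

Occurrences land 9·i days after 3 January 2013 for i = 0, 1, 2, …
21 January 2013 is 18 days after the start; 18 ÷ 9 = 2 remainder 0. First occurrence in the window: #3 on 21 January 2013 (2×9 = 18 days in).
2 March 2013 is 58 days after the start; 58 ÷ 9 = 6 remainder 4. Last occurrence in the window: #7 on 26 February 2013.
Occurrences #3 through #7: 5 in total.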